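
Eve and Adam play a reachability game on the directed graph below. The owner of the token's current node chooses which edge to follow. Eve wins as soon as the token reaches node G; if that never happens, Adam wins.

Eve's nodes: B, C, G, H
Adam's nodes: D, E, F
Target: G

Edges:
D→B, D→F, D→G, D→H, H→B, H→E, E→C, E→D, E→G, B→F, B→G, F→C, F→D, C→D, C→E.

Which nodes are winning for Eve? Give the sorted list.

A0 = {G}
A1: add {B} — B (Eve) has B→G.
A2: add {H} — H (Eve) has H→B.
A3 = A2; e.g. C (Eve) has no edge into A2. Fixed point.
Eve's winning region = {B, G, H}.

B, G, H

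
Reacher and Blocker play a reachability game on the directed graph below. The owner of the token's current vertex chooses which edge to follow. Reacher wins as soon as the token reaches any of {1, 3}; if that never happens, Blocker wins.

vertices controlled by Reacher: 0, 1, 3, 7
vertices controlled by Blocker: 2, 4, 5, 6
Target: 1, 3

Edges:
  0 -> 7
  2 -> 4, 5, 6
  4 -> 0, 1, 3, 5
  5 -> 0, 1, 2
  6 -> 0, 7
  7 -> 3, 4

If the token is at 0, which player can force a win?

Reacher

A0 = {1, 3}
A1: add {7} — 7 (Reacher) has 7→3.
A2: add {0} — 0 (Reacher) has 0→7.
0 ∈ A2, so Reacher can force the target.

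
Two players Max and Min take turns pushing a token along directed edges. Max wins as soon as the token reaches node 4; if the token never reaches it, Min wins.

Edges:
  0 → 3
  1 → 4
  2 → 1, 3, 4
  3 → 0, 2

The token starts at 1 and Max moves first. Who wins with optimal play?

Max

Track states (vertex, player-to-move).
A0 = {(4,Max), (4,Min)}
A1: add {(1,Max), (1,Min), (2,Max)}.
(1,Max) ∈ A1 ⇒ Max forces the target.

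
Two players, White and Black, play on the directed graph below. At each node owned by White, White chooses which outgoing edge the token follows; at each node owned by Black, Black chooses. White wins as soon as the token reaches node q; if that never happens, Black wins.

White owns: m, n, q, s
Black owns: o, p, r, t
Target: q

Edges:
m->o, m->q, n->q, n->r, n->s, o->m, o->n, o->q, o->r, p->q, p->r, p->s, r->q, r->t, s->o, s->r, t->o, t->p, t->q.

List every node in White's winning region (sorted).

A0 = {q}
A1: add {m, n} — m (White) has m→q; n (White) has n→q.
A2 = A1; e.g. o (Black) can still go to r. Fixed point.
White's winning region = {m, n, q}.

m, n, q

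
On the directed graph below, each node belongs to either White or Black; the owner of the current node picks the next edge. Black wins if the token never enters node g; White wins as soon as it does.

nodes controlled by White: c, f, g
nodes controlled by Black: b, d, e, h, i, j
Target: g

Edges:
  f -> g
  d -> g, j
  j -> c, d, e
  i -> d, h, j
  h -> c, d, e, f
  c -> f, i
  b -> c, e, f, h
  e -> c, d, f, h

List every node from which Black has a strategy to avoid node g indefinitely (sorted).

A0 = {g}
A1: add {f} — f (White) has f→g.
A2: add {c} — c (White) has c→f.
A3 = A2; e.g. b (Black) can still go to e. Fixed point.
White's attractor = {c, f, g}; Black avoids the target exactly from the complement.

b, d, e, h, i, j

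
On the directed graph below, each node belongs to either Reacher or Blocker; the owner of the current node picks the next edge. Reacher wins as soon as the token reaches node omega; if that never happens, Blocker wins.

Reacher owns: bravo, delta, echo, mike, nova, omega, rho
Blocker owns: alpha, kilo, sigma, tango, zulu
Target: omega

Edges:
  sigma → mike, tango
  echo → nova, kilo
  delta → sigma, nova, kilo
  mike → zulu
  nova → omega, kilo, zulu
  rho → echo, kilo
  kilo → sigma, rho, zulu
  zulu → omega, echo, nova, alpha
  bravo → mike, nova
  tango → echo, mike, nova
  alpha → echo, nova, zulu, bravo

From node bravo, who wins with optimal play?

A0 = {omega}
A1: add {nova} — nova (Reacher) has nova→omega.
A2: add {bravo, delta, echo} — echo (Reacher) has echo→nova; delta (Reacher) has delta→nova; bravo (Reacher) has bravo→nova.
bravo ∈ A2, so Reacher can force the target.

Reacher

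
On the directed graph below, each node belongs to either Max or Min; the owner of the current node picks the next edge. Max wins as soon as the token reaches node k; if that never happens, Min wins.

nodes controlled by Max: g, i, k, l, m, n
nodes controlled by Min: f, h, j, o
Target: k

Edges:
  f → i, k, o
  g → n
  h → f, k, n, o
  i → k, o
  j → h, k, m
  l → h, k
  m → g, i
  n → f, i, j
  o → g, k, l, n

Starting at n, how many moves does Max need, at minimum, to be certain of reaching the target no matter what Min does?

A0 = {k}
A1: add {i, l} — i (Max) has i→k; l (Max) has l→k.
A2: add {m, n} — m (Max) has m→i; n (Max) has n→i.
n enters the attractor at level 2, so Max can force the target in 2 moves from there.

2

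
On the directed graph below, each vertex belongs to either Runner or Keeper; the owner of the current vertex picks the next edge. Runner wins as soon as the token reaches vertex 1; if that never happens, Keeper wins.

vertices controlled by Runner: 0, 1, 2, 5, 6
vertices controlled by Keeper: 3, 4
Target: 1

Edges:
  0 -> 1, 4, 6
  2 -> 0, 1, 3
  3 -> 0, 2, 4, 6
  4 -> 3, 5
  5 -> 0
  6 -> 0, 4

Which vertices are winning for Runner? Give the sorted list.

0, 1, 2, 5, 6

A0 = {1}
A1: add {0, 2} — 0 (Runner) has 0→1; 2 (Runner) has 2→1.
A2: add {5, 6} — 5 (Runner) has 5→0; 6 (Runner) has 6→0.
A3 = A2; e.g. 3 (Keeper) can still go to 4. Fixed point.
Runner's winning region = {0, 1, 2, 5, 6}.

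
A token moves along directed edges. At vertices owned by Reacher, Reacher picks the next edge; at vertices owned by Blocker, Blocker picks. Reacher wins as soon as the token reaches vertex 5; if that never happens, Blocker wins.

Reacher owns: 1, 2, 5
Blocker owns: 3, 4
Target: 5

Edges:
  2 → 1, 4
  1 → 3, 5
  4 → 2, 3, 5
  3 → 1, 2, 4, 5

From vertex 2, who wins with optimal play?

A0 = {5}
A1: add {1} — 1 (Reacher) has 1→5.
A2: add {2} — 2 (Reacher) has 2→1.
A3 = A2; e.g. 3 (Blocker) can still go to 4. Fixed point.
2 ∈ A2, so Reacher can force the target.

Reacher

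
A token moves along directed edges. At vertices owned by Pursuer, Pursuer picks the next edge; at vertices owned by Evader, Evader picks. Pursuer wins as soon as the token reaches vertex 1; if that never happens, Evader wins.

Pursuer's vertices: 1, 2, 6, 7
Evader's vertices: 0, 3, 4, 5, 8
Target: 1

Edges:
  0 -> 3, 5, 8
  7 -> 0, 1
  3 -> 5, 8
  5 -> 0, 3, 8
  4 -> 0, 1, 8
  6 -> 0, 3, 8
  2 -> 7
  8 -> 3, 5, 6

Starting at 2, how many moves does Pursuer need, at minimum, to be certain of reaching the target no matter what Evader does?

A0 = {1}
A1: add {7} — 7 (Pursuer) has 7→1.
A2: add {2} — 2 (Pursuer) has 2→7.
A3 = A2; e.g. 0 (Evader) can still go to 3. Fixed point.
2 enters the attractor at level 2, so Pursuer can force the target in 2 moves from there.

2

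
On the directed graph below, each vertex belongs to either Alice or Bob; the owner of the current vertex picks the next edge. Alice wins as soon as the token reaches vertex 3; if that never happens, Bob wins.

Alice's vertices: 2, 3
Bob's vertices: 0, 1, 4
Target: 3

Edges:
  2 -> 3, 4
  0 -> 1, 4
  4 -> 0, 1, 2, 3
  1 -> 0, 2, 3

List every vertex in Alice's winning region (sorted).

2, 3

A0 = {3}
A1: add {2} — 2 (Alice) has 2→3.
A2 = A1; e.g. 0 (Bob) can still go to 1. Fixed point.
Alice's winning region = {2, 3}.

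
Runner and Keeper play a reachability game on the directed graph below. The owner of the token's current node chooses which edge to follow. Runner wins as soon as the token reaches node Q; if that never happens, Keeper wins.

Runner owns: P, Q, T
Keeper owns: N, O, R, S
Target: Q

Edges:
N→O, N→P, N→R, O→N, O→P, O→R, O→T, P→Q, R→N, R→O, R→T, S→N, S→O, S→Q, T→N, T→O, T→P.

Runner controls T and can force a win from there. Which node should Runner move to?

A0 = {Q}
A1: add {P} — P (Runner) has P→Q.
A2: add {T} — T (Runner) has T→P.
A3 = A2; e.g. N (Keeper) can still go to O. Fixed point.
From T, successor P is in the attractor (rank 1); the other successors N, O are not.

P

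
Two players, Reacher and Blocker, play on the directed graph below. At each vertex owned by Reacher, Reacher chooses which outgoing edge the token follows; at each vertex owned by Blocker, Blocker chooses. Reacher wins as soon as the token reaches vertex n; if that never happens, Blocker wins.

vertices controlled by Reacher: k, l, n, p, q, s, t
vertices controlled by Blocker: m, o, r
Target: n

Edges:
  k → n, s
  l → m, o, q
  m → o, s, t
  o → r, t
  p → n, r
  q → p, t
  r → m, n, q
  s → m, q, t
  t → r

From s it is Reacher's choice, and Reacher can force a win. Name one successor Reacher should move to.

q

A0 = {n}
A1: add {k, p} — k (Reacher) has k→n; p (Reacher) has p→n.
A2: add {q} — q (Reacher) has q→p.
A3: add {l, s} — l (Reacher) has l→q; s (Reacher) has s→q.
A4 = A3; e.g. m (Blocker) can still go to o. Fixed point.
From s, successor q is in the attractor (rank 2); the other successors m, t are not.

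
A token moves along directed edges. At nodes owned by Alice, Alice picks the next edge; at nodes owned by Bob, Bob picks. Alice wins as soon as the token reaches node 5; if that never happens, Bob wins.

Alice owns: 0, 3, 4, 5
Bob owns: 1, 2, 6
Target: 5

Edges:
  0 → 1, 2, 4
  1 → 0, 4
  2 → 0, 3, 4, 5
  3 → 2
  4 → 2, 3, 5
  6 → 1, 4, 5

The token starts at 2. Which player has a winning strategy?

A0 = {5}
A1: add {4} — 4 (Alice) has 4→5.
A2: add {0} — 0 (Alice) has 0→4.
A3: add {1} — 1 (Bob): all of {0, 4} already in.
A4: add {6} — 6 (Bob): all of {1, 4, 5} already in.
A5 = A4; e.g. 2 (Bob) can still go to 3. Fixed point.
2 never enters the attractor, so Bob can avoid the target forever.

Bob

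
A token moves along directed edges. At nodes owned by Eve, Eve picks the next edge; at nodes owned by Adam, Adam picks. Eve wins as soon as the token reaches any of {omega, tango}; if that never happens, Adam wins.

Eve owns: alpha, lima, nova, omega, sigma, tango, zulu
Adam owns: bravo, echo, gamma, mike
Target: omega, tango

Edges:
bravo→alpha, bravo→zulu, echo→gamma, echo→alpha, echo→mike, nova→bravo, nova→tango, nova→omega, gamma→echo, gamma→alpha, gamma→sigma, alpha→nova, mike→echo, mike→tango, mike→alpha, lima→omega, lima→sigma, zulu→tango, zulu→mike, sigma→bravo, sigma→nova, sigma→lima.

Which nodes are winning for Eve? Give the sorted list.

A0 = {omega, tango}
A1: add {lima, nova, zulu} — nova (Eve) has nova→tango; lima (Eve) has lima→omega; zulu (Eve) has zulu→tango.
A2: add {alpha, sigma} — alpha (Eve) has alpha→nova; sigma (Eve) has sigma→nova.
A3: add {bravo} — bravo (Adam): all of {alpha, zulu} already in.
A4 = A3; e.g. echo (Adam) can still go to gamma. Fixed point.
Eve's winning region = {alpha, bravo, lima, nova, omega, sigma, tango, zulu}.

alpha, bravo, lima, nova, omega, sigma, tango, zulu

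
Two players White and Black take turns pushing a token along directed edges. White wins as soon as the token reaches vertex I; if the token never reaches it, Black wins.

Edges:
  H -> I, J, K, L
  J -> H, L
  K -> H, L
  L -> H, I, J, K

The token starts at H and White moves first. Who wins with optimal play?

White

Track states (vertex, player-to-move).
A0 = {(I,White), (I,Black)}
A1: add {(H,White), (L,White)}.
(H,White) ∈ A1 ⇒ White forces the target.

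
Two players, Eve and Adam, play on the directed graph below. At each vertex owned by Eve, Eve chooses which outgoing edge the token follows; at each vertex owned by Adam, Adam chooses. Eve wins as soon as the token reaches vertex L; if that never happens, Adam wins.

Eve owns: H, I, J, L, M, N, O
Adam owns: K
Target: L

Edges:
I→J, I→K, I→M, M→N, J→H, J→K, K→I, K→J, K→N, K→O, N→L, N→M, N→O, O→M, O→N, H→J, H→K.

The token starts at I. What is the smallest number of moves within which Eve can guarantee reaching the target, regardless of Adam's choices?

A0 = {L}
A1: add {N} — N (Eve) has N→L.
A2: add {M, O} — M (Eve) has M→N; O (Eve) has O→N.
A3: add {I} — I (Eve) has I→M.
A4 = A3; e.g. H (Eve) has no edge into A3. Fixed point.
I enters the attractor at level 3, so Eve can force the target in 3 moves from there.

3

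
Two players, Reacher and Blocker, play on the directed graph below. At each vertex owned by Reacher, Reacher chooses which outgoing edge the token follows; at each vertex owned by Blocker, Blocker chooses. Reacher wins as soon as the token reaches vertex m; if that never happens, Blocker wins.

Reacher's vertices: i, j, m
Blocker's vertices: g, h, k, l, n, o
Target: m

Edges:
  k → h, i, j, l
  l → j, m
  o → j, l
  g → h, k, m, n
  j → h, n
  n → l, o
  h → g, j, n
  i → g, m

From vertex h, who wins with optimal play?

Blocker

A0 = {m}
A1: add {i} — i (Reacher) has i→m.
A2 = A1; e.g. g (Blocker) can still go to h. Fixed point.
h never enters the attractor, so Blocker can avoid the target forever.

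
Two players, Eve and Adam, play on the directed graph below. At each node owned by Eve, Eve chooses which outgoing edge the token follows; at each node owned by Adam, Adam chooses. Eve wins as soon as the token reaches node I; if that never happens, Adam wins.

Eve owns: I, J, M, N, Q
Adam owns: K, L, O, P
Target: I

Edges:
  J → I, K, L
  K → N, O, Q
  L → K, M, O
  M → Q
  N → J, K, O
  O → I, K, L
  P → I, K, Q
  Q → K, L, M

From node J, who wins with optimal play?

Eve

A0 = {I}
A1: add {J} — J (Eve) has J→I.
J ∈ A1, so Eve can force the target.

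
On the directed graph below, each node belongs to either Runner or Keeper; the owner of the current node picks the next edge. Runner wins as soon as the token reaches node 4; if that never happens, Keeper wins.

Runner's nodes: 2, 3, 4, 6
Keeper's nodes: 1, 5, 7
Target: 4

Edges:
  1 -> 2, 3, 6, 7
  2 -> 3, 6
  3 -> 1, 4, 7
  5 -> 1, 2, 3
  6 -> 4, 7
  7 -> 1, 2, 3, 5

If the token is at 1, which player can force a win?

Keeper

A0 = {4}
A1: add {3, 6} — 3 (Runner) has 3→4; 6 (Runner) has 6→4.
A2: add {2} — 2 (Runner) has 2→3.
A3 = A2; e.g. 1 (Keeper) can still go to 7. Fixed point.
1 never enters the attractor, so Keeper can avoid the target forever.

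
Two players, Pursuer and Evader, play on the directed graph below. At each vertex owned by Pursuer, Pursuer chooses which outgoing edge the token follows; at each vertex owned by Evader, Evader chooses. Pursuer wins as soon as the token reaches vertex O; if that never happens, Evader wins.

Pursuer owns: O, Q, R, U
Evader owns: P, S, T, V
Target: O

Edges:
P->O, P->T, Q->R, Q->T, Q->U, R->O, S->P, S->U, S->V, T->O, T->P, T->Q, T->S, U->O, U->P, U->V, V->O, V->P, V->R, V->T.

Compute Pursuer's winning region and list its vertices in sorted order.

A0 = {O}
A1: add {R, U} — R (Pursuer) has R→O; U (Pursuer) has U→O.
A2: add {Q} — Q (Pursuer) has Q→R.
A3 = A2; e.g. P (Evader) can still go to T. Fixed point.
Pursuer's winning region = {O, Q, R, U}.

O, Q, R, U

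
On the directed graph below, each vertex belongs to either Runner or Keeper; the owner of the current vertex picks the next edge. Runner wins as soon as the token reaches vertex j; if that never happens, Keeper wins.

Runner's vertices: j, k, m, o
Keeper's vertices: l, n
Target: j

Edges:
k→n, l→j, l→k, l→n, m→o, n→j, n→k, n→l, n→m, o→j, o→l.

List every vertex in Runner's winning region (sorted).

A0 = {j}
A1: add {o} — o (Runner) has o→j.
A2: add {m} — m (Runner) has m→o.
A3 = A2; e.g. k (Runner) has no edge into A2. Fixed point.
Runner's winning region = {j, m, o}.

j, m, o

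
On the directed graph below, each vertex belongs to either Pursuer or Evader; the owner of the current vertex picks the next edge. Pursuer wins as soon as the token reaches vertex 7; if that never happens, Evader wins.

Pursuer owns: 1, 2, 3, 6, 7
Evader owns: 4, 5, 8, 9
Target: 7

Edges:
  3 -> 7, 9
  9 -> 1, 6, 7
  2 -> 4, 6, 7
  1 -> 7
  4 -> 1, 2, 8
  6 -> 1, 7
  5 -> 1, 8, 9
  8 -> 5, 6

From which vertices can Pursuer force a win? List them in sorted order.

1, 2, 3, 6, 7, 9

A0 = {7}
A1: add {1, 2, 3, 6} — 1 (Pursuer) has 1→7; 2 (Pursuer) has 2→7; 3 (Pursuer) has 3→7; 6 (Pursuer) has 6→7.
A2: add {9} — 9 (Evader): all of {1, 6, 7} already in.
A3 = A2; e.g. 4 (Evader) can still go to 8. Fixed point.
Pursuer's winning region = {1, 2, 3, 6, 7, 9}.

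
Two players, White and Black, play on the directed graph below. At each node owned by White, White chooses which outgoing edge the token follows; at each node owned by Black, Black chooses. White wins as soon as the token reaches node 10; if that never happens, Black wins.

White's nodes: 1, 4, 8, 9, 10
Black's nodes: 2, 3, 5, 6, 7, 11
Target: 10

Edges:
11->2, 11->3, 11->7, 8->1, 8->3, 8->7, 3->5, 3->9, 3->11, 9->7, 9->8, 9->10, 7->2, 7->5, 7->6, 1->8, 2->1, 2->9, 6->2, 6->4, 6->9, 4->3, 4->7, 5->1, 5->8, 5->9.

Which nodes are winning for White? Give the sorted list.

9, 10

A0 = {10}
A1: add {9} — 9 (White) has 9→10.
A2 = A1; e.g. 1 (White) has no edge into A1. Fixed point.
White's winning region = {9, 10}.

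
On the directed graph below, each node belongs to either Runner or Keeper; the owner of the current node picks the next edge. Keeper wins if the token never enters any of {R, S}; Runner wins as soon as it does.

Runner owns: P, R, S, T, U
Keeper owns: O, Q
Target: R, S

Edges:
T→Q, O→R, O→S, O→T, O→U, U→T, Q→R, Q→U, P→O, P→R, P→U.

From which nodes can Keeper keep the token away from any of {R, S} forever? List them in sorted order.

O, Q, T, U

A0 = {R, S}
A1: add {P} — P (Runner) has P→R.
A2 = A1; e.g. O (Keeper) can still go to T. Fixed point.
Runner's attractor = {P, R, S}; Keeper avoids the target exactly from the complement.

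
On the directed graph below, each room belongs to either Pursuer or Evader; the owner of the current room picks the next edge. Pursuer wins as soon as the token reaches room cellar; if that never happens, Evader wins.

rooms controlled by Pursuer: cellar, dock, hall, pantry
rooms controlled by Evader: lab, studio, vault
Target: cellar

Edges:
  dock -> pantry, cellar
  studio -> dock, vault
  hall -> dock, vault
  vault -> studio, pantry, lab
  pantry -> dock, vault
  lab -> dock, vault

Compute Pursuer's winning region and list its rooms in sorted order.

A0 = {cellar}
A1: add {dock} — dock (Pursuer) has dock→cellar.
A2: add {hall, pantry} — hall (Pursuer) has hall→dock; pantry (Pursuer) has pantry→dock.
A3 = A2; e.g. studio (Evader) can still go to vault. Fixed point.
Pursuer's winning region = {cellar, dock, hall, pantry}.

cellar, dock, hall, pantry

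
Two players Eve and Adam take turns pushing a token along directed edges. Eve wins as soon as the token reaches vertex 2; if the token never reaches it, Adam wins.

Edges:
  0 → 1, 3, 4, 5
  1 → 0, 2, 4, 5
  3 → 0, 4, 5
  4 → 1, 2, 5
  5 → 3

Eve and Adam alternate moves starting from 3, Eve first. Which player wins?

Track states (vertex, player-to-move).
A0 = {(2,Eve), (2,Adam)}
A1: add {(1,Eve), (4,Eve)}.
A2 = A1; e.g. (0,Eve) stays out. (3,Eve) never enters ⇒ Adam avoids the target.

Adam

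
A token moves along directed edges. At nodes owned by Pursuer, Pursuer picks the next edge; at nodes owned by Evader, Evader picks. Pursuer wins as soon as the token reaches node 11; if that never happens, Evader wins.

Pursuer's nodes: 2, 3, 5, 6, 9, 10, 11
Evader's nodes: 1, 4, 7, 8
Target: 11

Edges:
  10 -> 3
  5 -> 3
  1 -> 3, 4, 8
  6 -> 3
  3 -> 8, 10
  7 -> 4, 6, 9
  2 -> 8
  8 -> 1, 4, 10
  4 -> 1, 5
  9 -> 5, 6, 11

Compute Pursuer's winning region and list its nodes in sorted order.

A0 = {11}
A1: add {9} — 9 (Pursuer) has 9→11.
A2 = A1; e.g. 1 (Evader) can still go to 3. Fixed point.
Pursuer's winning region = {9, 11}.

9, 11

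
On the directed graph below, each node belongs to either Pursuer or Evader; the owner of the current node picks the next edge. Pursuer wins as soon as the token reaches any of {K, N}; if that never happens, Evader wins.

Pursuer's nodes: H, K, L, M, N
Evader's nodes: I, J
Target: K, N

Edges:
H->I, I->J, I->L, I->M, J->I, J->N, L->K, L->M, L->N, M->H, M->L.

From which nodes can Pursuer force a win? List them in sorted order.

A0 = {K, N}
A1: add {L} — L (Pursuer) has L→K.
A2: add {M} — M (Pursuer) has M→L.
A3 = A2; e.g. H (Pursuer) has no edge into A2. Fixed point.
Pursuer's winning region = {K, L, M, N}.

K, L, M, N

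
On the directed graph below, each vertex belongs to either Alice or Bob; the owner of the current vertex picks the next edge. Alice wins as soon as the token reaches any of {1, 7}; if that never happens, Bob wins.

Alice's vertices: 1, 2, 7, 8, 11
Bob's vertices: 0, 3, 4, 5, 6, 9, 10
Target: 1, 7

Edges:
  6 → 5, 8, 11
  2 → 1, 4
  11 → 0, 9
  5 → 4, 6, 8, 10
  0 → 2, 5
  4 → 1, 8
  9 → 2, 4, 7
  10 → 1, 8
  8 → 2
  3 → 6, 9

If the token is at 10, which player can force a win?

A0 = {1, 7}
A1: add {2} — 2 (Alice) has 2→1.
A2: add {8} — 8 (Alice) has 8→2.
A3: add {4, 10} — 4 (Bob): all of {1, 8} already in; 10 (Bob): all of {1, 8} already in.
10 ∈ A3, so Alice can force the target.

Alice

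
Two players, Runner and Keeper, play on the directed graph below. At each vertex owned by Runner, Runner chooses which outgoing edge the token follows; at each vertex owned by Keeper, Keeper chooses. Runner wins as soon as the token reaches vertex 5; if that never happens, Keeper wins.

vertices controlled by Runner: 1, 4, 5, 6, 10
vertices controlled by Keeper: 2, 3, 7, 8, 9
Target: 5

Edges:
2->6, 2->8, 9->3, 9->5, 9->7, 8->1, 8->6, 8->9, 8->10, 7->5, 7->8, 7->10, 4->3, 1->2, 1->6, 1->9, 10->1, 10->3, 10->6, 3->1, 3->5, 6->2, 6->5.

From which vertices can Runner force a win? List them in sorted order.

A0 = {5}
A1: add {6} — 6 (Runner) has 6→5.
A2: add {1, 10} — 1 (Runner) has 1→6; 10 (Runner) has 10→6.
A3: add {3} — 3 (Keeper): all of {1, 5} already in.
A4: add {4} — 4 (Runner) has 4→3.
A5 = A4; e.g. 2 (Keeper) can still go to 8. Fixed point.
Runner's winning region = {1, 3, 4, 5, 6, 10}.

1, 3, 4, 5, 6, 10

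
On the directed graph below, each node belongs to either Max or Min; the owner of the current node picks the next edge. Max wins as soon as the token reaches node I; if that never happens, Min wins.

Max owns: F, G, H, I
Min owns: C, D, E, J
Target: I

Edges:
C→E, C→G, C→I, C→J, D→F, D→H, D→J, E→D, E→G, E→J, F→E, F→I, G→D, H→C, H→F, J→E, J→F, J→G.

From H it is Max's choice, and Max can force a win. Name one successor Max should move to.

A0 = {I}
A1: add {F} — F (Max) has F→I.
A2: add {H} — H (Max) has H→F.
A3 = A2; e.g. C (Min) can still go to E. Fixed point.
From H, successor F is in the attractor (rank 1); the other successor C is not.

F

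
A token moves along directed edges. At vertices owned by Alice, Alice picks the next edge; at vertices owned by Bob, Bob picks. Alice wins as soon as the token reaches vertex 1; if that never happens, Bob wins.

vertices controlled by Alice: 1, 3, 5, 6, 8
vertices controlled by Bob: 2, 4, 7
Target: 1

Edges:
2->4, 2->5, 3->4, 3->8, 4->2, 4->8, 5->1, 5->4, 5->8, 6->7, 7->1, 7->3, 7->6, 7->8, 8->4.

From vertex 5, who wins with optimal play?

A0 = {1}
A1: add {5} — 5 (Alice) has 5→1.
A2 = A1; e.g. 2 (Bob) can still go to 4. Fixed point.
5 ∈ A1, so Alice can force the target.

Alice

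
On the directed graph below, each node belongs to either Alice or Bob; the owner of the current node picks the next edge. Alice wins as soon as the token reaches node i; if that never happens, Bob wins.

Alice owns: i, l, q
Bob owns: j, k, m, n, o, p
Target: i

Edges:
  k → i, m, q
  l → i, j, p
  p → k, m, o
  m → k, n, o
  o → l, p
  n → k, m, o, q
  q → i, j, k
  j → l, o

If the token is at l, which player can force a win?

A0 = {i}
A1: add {l, q} — l (Alice) has l→i; q (Alice) has q→i.
A2 = A1; e.g. j (Bob) can still go to o. Fixed point.
l ∈ A1, so Alice can force the target.

Alice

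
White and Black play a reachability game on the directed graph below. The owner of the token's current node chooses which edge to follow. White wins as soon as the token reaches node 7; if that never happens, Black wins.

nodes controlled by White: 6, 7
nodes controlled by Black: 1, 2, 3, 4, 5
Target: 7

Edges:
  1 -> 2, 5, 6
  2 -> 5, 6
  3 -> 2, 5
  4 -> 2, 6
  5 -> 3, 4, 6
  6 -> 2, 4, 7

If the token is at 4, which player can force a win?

Black

A0 = {7}
A1: add {6} — 6 (White) has 6→7.
A2 = A1; e.g. 1 (Black) can still go to 2. Fixed point.
4 never enters the attractor, so Black can avoid the target forever.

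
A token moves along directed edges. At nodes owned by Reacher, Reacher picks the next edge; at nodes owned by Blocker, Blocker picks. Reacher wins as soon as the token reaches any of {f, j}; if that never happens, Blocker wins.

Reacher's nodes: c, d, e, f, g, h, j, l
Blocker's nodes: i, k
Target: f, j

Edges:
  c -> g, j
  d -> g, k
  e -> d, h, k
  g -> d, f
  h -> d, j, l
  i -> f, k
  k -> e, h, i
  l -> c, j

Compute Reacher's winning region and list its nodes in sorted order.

c, d, e, f, g, h, j, l

A0 = {f, j}
A1: add {c, g, h, l} — c (Reacher) has c→j; g (Reacher) has g→f; h (Reacher) has h→j; l (Reacher) has l→j.
A2: add {d, e} — d (Reacher) has d→g; e (Reacher) has e→h.
A3 = A2; e.g. i (Blocker) can still go to k. Fixed point.
Reacher's winning region = {c, d, e, f, g, h, j, l}.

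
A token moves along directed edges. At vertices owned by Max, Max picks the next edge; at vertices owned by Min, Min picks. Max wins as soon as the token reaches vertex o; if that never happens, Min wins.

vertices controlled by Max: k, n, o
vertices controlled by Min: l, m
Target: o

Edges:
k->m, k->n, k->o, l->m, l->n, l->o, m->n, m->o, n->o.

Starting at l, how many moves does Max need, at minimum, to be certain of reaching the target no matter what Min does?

A0 = {o}
A1: add {k, n} — k (Max) has k→o; n (Max) has n→o.
A2: add {m} — m (Min): all of {n, o} already in.
A3: add {l} — l (Min): all of {m, n, o} already in.
A3 = all vertices. Fixed point.
l enters the attractor at level 3, so Max can force the target in 3 moves from there.

3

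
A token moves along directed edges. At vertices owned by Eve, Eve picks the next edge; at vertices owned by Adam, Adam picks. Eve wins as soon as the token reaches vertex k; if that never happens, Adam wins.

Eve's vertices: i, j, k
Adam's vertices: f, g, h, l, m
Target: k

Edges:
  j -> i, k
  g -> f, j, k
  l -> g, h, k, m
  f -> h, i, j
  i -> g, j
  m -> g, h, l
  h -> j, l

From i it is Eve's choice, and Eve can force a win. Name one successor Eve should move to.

A0 = {k}
A1: add {j} — j (Eve) has j→k.
A2: add {i} — i (Eve) has i→j.
A3 = A2; e.g. f (Adam) can still go to h. Fixed point.
From i, successor j is in the attractor (rank 1); the other successor g is not.

j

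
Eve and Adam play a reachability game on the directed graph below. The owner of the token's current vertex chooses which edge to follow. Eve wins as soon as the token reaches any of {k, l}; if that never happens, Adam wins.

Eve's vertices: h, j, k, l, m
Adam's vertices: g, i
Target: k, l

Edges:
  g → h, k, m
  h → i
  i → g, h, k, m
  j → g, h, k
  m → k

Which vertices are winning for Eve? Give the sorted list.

A0 = {k, l}
A1: add {j, m} — j (Eve) has j→k; m (Eve) has m→k.
A2 = A1; e.g. g (Adam) can still go to h. Fixed point.
Eve's winning region = {j, k, l, m}.

j, k, l, m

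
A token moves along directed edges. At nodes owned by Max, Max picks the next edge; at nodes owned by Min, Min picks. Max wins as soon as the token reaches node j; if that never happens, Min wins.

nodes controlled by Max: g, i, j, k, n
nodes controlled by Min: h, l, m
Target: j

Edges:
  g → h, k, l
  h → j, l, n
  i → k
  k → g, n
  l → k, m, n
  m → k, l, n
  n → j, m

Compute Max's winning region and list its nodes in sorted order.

A0 = {j}
A1: add {n} — n (Max) has n→j.
A2: add {k} — k (Max) has k→n.
A3: add {g, i} — g (Max) has g→k; i (Max) has i→k.
A4 = A3; e.g. h (Min) can still go to l. Fixed point.
Max's winning region = {g, i, j, k, n}.

g, i, j, k, n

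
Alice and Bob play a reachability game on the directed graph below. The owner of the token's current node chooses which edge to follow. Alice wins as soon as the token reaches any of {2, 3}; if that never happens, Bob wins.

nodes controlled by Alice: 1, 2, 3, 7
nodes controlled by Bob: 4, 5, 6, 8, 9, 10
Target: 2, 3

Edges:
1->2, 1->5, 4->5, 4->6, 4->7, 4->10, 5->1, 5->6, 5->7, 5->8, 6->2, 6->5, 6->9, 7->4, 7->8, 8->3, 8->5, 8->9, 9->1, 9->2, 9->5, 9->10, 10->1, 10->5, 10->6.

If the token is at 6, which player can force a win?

Bob

A0 = {2, 3}
A1: add {1} — 1 (Alice) has 1→2.
A2 = A1; e.g. 4 (Bob) can still go to 5. Fixed point.
6 never enters the attractor, so Bob can avoid the target forever.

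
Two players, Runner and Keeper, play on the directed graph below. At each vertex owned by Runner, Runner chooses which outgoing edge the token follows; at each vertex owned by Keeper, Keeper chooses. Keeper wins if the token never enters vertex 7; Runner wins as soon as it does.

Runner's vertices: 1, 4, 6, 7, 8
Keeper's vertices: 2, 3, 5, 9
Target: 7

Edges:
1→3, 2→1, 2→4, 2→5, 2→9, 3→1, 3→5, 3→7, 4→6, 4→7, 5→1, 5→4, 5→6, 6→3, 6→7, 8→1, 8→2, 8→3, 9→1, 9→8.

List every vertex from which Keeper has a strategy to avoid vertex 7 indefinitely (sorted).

1, 2, 3, 5, 8, 9

A0 = {7}
A1: add {4, 6} — 4 (Runner) has 4→7; 6 (Runner) has 6→7.
A2 = A1; e.g. 1 (Runner) has no edge into A1. Fixed point.
Runner's attractor = {4, 6, 7}; Keeper avoids the target exactly from the complement.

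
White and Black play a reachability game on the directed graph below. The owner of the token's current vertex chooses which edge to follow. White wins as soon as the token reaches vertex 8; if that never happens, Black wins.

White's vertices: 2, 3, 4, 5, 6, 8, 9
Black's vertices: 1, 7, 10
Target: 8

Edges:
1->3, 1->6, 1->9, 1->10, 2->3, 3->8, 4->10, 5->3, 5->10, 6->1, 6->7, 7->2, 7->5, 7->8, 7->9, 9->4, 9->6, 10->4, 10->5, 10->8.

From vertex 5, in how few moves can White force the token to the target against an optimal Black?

2

A0 = {8}
A1: add {3} — 3 (White) has 3→8.
A2: add {2, 5} — 2 (White) has 2→3; 5 (White) has 5→3.
A3 = A2; e.g. 1 (Black) can still go to 6. Fixed point.
5 enters the attractor at level 2, so White can force the target in 2 moves from there.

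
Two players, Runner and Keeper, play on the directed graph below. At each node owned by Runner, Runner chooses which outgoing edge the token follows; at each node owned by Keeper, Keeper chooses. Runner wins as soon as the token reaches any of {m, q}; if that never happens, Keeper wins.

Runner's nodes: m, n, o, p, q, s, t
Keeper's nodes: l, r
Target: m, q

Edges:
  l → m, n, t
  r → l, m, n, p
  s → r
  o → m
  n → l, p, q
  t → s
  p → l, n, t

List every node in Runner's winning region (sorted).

A0 = {m, q}
A1: add {n, o} — n (Runner) has n→q; o (Runner) has o→m.
A2: add {p} — p (Runner) has p→n.
A3 = A2; e.g. l (Keeper) can still go to t. Fixed point.
Runner's winning region = {m, n, o, p, q}.

m, n, o, p, q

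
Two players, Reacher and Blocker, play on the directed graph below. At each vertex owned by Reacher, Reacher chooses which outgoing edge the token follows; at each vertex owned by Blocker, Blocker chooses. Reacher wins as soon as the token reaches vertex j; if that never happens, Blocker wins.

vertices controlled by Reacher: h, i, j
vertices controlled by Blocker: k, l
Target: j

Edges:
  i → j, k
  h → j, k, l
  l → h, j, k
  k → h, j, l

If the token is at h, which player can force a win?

A0 = {j}
A1: add {h, i} — h (Reacher) has h→j; i (Reacher) has i→j.
A2 = A1; e.g. k (Blocker) can still go to l. Fixed point.
h ∈ A1, so Reacher can force the target.

Reacher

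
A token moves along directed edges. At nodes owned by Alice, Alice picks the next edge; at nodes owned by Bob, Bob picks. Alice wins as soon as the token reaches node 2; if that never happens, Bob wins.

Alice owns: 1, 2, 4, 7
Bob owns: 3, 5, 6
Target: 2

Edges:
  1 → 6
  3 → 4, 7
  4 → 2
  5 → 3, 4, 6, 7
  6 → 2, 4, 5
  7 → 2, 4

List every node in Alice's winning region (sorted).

2, 3, 4, 7

A0 = {2}
A1: add {4, 7} — 4 (Alice) has 4→2; 7 (Alice) has 7→2.
A2: add {3} — 3 (Bob): all of {4, 7} already in.
A3 = A2; e.g. 1 (Alice) has no edge into A2. Fixed point.
Alice's winning region = {2, 3, 4, 7}.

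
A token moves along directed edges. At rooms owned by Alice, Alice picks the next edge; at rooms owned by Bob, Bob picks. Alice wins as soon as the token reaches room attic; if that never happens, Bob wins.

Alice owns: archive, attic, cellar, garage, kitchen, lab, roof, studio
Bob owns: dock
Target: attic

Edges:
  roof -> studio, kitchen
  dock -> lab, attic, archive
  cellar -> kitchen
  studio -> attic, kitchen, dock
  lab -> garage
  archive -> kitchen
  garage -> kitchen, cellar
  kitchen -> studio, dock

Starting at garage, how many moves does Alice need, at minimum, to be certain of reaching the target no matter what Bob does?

3

A0 = {attic}
A1: add {studio} — studio (Alice) has studio→attic.
A2: add {kitchen, roof} — roof (Alice) has roof→studio; kitchen (Alice) has kitchen→studio.
A3: add {archive, cellar, garage} — garage (Alice) has garage→kitchen; archive (Alice) has archive→kitchen; cellar (Alice) has cellar→kitchen.
garage enters the attractor at level 3, so Alice can force the target in 3 moves from there.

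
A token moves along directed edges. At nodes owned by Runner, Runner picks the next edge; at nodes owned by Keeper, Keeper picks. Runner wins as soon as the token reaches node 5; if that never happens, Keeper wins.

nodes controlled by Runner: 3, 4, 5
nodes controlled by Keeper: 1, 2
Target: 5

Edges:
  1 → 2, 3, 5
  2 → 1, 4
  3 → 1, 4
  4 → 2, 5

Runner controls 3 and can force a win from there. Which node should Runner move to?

A0 = {5}
A1: add {4} — 4 (Runner) has 4→5.
A2: add {3} — 3 (Runner) has 3→4.
A3 = A2; e.g. 1 (Keeper) can still go to 2. Fixed point.
From 3, successor 4 is in the attractor (rank 1); the other successor 1 is not.

4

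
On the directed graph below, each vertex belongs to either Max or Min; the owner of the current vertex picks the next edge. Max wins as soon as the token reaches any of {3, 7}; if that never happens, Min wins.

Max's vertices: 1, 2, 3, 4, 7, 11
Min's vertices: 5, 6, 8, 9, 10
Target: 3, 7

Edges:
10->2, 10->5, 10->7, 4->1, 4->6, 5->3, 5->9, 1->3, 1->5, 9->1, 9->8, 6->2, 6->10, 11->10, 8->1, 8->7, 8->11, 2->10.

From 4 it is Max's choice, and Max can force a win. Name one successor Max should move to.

1

A0 = {3, 7}
A1: add {1} — 1 (Max) has 1→3.
A2: add {4} — 4 (Max) has 4→1.
A3 = A2; e.g. 2 (Max) has no edge into A2. Fixed point.
From 4, successor 1 is in the attractor (rank 1); the other successor 6 is not.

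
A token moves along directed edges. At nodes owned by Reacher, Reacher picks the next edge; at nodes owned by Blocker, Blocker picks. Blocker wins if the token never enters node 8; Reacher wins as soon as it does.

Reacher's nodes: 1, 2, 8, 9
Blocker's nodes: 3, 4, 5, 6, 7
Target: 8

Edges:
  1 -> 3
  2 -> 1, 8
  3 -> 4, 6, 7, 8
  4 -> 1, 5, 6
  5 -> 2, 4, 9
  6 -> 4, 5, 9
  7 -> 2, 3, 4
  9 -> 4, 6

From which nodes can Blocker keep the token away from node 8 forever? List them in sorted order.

A0 = {8}
A1: add {2} — 2 (Reacher) has 2→8.
A2 = A1; e.g. 1 (Reacher) has no edge into A1. Fixed point.
Reacher's attractor = {2, 8}; Blocker avoids the target exactly from the complement.

1, 3, 4, 5, 6, 7, 9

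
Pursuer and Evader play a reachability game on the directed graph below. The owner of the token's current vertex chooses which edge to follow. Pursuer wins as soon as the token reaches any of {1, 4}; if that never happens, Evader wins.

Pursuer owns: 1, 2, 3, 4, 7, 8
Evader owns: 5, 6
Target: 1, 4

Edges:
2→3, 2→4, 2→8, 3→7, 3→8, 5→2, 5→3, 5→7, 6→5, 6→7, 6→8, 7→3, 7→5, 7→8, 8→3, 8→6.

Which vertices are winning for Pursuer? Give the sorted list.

1, 2, 4

A0 = {1, 4}
A1: add {2} — 2 (Pursuer) has 2→4.
A2 = A1; e.g. 3 (Pursuer) has no edge into A1. Fixed point.
Pursuer's winning region = {1, 2, 4}.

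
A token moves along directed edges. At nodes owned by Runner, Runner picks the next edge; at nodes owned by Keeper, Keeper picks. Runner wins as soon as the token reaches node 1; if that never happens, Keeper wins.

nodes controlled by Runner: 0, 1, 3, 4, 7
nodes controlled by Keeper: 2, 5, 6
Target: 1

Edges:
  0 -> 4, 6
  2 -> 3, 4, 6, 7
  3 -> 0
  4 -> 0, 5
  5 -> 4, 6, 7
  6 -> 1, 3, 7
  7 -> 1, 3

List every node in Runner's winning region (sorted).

A0 = {1}
A1: add {7} — 7 (Runner) has 7→1.
A2 = A1; e.g. 0 (Runner) has no edge into A1. Fixed point.
Runner's winning region = {1, 7}.

1, 7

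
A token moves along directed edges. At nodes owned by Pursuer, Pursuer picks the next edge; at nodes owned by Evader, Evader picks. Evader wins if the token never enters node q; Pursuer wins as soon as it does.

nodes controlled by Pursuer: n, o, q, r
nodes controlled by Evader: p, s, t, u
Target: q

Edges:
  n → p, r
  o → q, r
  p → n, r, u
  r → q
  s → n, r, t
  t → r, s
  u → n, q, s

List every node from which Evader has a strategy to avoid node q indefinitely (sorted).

A0 = {q}
A1: add {o, r} — o (Pursuer) has o→q; r (Pursuer) has r→q.
A2: add {n} — n (Pursuer) has n→r.
A3 = A2; e.g. p (Evader) can still go to u. Fixed point.
Pursuer's attractor = {n, o, q, r}; Evader avoids the target exactly from the complement.

p, s, t, u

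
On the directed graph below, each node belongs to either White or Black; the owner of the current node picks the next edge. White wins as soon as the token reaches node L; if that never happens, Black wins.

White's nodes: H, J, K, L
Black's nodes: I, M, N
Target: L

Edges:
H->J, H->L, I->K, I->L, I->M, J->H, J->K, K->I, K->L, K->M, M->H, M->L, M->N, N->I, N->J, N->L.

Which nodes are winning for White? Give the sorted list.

A0 = {L}
A1: add {H, K} — H (White) has H→L; K (White) has K→L.
A2: add {J} — J (White) has J→H.
A3 = A2; e.g. I (Black) can still go to M. Fixed point.
White's winning region = {H, J, K, L}.

H, J, K, L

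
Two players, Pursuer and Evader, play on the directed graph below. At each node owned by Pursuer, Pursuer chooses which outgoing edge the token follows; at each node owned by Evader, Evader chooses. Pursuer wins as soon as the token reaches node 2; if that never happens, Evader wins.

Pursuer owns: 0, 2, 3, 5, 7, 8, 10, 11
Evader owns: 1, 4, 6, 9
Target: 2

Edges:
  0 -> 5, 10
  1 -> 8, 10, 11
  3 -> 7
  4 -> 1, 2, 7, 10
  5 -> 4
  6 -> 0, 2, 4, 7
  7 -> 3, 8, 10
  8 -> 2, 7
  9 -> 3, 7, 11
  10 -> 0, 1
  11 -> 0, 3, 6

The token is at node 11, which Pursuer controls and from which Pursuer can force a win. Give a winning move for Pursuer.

3

A0 = {2}
A1: add {8} — 8 (Pursuer) has 8→2.
A2: add {7} — 7 (Pursuer) has 7→8.
A3: add {3} — 3 (Pursuer) has 3→7.
A4: add {11} — 11 (Pursuer) has 11→3.
A5: add {9} — 9 (Evader): all of {3, 7, 11} already in.
A6 = A5; e.g. 0 (Pursuer) has no edge into A5. Fixed point.
From 11, successor 3 is in the attractor (rank 3); the other successors 0, 6 are not.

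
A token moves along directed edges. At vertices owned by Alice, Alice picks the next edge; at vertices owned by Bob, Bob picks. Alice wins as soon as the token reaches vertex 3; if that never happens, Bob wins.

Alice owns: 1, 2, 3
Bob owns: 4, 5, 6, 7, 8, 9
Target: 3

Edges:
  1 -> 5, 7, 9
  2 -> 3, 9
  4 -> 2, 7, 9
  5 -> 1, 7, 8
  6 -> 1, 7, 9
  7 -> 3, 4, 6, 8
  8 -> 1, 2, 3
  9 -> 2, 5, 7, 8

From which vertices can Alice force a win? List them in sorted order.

2, 3

A0 = {3}
A1: add {2} — 2 (Alice) has 2→3.
A2 = A1; e.g. 1 (Alice) has no edge into A1. Fixed point.
Alice's winning region = {2, 3}.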